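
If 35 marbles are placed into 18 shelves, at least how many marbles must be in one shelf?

By the pigeonhole principle: ceiling(35/18).

Final answer: 2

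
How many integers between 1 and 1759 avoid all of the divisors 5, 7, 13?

|div by 5|=351, |div by 7|=251, |div by 13|=135.
|div by 5&7|=50, |div by 5&13|=27, |div by 7&13|=19, |div by all|=3.
By inclusion-exclusion, divisible by at least one: 351+251+135-50-27-19+3 = 644.
Not divisible by any: 1759 - 644.

Final answer: 1115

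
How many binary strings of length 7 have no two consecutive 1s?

Classify by the final bit: ...0 gives a(n-1) strings, ...01 gives a(n-2) strings. Thus a(n) = a(n-1) + a(n-2) with a(1)=2, a(2)=3.
Computing successive values: a(1)=2, a(2)=3, a(3)=5, a(4)=8, a(5)=13, a(6)=21, a(7)=34.

Final answer: 34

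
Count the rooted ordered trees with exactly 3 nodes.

This is counted by the nth Catalan number C_n. Here n = 3 - 1 = 2.
C_n = C(2n,n)/(n+1), so C_{2} = C(4,2)/3 = 6/3.

Final answer: C_{2} = 2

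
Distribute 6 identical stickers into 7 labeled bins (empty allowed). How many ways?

Stars and bars: C(n+k-1, k-1) = C(12,6).

Final answer: C(12,6) = 924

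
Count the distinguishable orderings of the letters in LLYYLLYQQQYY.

Letters (L:4, Q:3, Y:5). Total letters: 12.
Permutations = 12!/(5! x 4! x 3!).

Final answer: 27720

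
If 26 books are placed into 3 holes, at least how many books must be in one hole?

By the pigeonhole principle: ceiling(26/3).

Final answer: 9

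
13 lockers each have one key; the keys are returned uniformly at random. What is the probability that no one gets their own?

Use the recurrence D(n) = (n-1)(D(n-1) + D(n-2)) with D(0)=1, D(1)=0.
Building up: D(2)=1, D(3)=2, D(4)=9, D(5)=44, D(6)=265, D(7)=1854, D(8)=14833, D(9)=133496, D(10)=1334961, D(11)=14684570, D(12)=176214841, D(13)=2290792932.
Total arrangements: 13! = 6227020800.
Probability = D(13)/13! = 63633137/172972800.

Final answer: D(13)/13! = 2290792932/6227020800 = 0.367879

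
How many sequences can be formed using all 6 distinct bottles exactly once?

The number of ways to arrange 6 distinct objects is 6!.

Final answer: 6! = 720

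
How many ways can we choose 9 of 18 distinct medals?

C(18,9) = 18!/(9! x 9!).

Final answer: \binom{18}{9} = 48620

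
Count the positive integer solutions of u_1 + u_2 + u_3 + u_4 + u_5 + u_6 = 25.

Substitute u'_i = u_i - 1 (so u'_i >= 0). Then sum u'_i = 25 - 6 = 19.
Stars and bars: C(19+6-1, 6-1) = C(24,5).

Final answer: C(24,5) = 42504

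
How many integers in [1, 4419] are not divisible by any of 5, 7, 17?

|div by 5|=883, |div by 7|=631, |div by 17|=259.
|div by 5&7|=126, |div by 5&17|=51, |div by 7&17|=37, |div by all|=7.
By inclusion-exclusion, divisible by at least one: 883+631+259-126-51-37+7 = 1566.
Not divisible by any: 4419 - 1566.

Final answer: 2853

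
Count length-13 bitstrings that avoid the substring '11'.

Classify by the final bit: ...0 gives a(n-1) strings, ...01 gives a(n-2) strings. Thus a(n) = a(n-1) + a(n-2) with a(1)=2, a(2)=3.
Computing successive values: a(1)=2, a(2)=3, a(3)=5, a(4)=8, a(5)=13, a(6)=21, a(7)=34, a(8)=55, a(9)=89, a(10)=144, a(11)=233, a(12)=377, a(13)=610.

Final answer: 610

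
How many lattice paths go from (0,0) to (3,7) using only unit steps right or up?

Each path has 3 right steps and 7 up steps in some order (10 steps total).
Choose which 7 of the 10 steps are up: C(10,7).

Final answer: C(10,7) = 120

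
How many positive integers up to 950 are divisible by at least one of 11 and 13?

Multiples of 11: 86. Multiples of 13: 73. Of both (lcm=143): 6.
By inclusion-exclusion: 86 + 73 - 6.

Final answer: 153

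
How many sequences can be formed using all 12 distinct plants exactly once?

The number of ways to arrange 12 distinct objects is 12!.

Final answer: 12! = 479001600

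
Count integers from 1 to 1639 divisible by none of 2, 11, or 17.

|div by 2|=819, |div by 11|=149, |div by 17|=96.
|div by 2&11|=74, |div by 2&17|=48, |div by 11&17|=8, |div by all|=4.
By inclusion-exclusion, divisible by at least one: 819+149+96-74-48-8+4 = 938.
Not divisible by any: 1639 - 938.

Final answer: 701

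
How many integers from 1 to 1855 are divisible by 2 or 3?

Multiples of 2: 927. Multiples of 3: 618. Of both (lcm=6): 309.
By inclusion-exclusion: 927 + 618 - 309.

Final answer: 1236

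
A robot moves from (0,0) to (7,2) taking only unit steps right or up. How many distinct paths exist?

Each path has 7 right steps and 2 up steps in some order (9 steps total).
Choose which 2 of the 9 steps are up: C(9,2).

Final answer: C(9,2) = 36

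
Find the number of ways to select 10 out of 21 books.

C(21,10) = 21!/(10! x 11!).

Final answer: \binom{21}{10} = 352716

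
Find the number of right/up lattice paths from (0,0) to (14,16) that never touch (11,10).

Total paths to (14,16): C(30,16) = 145422675.
Paths through (11,10): C(21,10) x C(9,6) = 29628144.
Avoiding (11,10): 145422675 - 29628144.

Final answer: 115794531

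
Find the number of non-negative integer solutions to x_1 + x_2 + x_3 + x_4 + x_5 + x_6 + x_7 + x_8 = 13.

Stars and bars with 13 stars and 7 bars:
C(13+8-1, 8-1) = C(20,7).

Final answer: C(20,7) = 77520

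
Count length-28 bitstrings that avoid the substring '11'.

Classify by the final bit: ...0 gives a(n-1) strings, ...01 gives a(n-2) strings. Thus a(n) = a(n-1) + a(n-2) with a(1)=2, a(2)=3.
Building up term by term: a(1)=2, a(2)=3, a(3)=5, a(4)=8, a(5)=13, a(6)=21, a(7)=34, a(8)=55, a(9)=89, a(10)=144, a(11)=233, a(12)=377, a(13)=610, a(14)=987, a(15)=1597, a(16)=2584, a(17)=4181, a(18)=6765, a(19)=10946, a(20)=17711, a(21)=28657, a(22)=46368, a(23)=75025, a(24)=121393, a(25)=196418, a(26)=317811, a(27)=514229, a(28)=832040.

Final answer: 832040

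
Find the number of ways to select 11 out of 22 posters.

C(22,11) = 22!/(11! x 11!).

Final answer: \binom{22}{11} = 705432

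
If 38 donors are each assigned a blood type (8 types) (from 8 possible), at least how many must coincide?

There are 8 possible values for blood type (8 types). With 38 donors and 8 categories, by pigeonhole: ceiling(38/8).

Final answer: 5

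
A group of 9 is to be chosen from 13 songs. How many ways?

C(13,9) = 13!/(9! x 4!).

Final answer: \binom{13}{9} = 715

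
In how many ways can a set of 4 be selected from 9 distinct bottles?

C(9,4) = 9!/(4! x (9-4)!).

Final answer: C(9,4) = 126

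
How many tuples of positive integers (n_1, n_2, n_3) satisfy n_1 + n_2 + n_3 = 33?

Substitute n'_i = n_i - 1 (so n'_i >= 0). Then sum n'_i = 33 - 3 = 30.
Stars and bars: C(30+3-1, 3-1) = C(32,2).

Final answer: C(32,2) = 496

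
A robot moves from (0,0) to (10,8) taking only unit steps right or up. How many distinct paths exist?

Each path has 10 right steps and 8 up steps in some order (18 steps total).
Choose which 8 of the 18 steps are up: C(18,8).

Final answer: C(18,8) = 43758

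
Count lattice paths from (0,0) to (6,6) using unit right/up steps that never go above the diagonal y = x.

Total monotonic paths to (6,6): C(12,6) = 924.
A path is bad iff it touches y = x + 1; reflecting its initial segment maps bad paths bijectively onto all paths to (5,7), of which there are C(12,7) = 792.
Valid Dyck paths: 924 - 792.
(These counts are the Catalan numbers.)

Final answer: C_{6} = 132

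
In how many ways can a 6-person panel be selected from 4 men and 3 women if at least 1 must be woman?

Sum over valid woman counts:
C(3,2)C(4,4) = 3
C(3,3)C(4,3) = 4
Total: 3 + 4.

Final answer: 7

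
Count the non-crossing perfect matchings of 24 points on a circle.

This is a standard Catalan-number count: the answer is C_n. Here n = 24/2 = 12.
C_n = (2n)!/(n!(n+1)!), so C_{12} = 24!/(12! x 13!) = C(24,12)/13 = 2704156/13.

Final answer: C_{12} = 208012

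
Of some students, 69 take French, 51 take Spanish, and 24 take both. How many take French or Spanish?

|A union B| = |A| + |B| - |A intersect B| = 69 + 51 - 24.

Final answer: 96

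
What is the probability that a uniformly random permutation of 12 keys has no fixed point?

Use the recurrence D(n) = (n-1)(D(n-1) + D(n-2)) with D(0)=1, D(1)=0.
Building up: D(2)=1, D(3)=2, D(4)=9, D(5)=44, D(6)=265, D(7)=1854, D(8)=14833, D(9)=133496, D(10)=1334961, D(11)=14684570, D(12)=176214841.
Total arrangements: 12! = 479001600.
Probability = D(12)/12! = 16019531/43545600.

Final answer: D(12)/12! = 176214841/479001600 = 0.367879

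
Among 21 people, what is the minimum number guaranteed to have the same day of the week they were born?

There are 7 possible values for day of the week they were born. With 21 people and 7 categories, by pigeonhole: ceiling(21/7).

Final answer: 3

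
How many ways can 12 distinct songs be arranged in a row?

The number of ways to arrange 12 distinct objects is 12!.

Final answer: 12! = 479001600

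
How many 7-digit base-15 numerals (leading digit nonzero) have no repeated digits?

The leading digit has 14 choices (anything but zero); the next has 14 (anything but the first), then 13, and so on, one fewer each time.
Total: 14 x 14 x 13 x 12 x 11 x 10 x 9.

Final answer: 30270240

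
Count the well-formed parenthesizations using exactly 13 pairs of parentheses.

The structures are counted by the Catalan number C_n. Here n = 13 (pairs).
Using C_0 = 1 and C_(k+1) = C_k x 2(2k+1)/(k+2), build up term by term: C_1=1, C_2=2, C_3=5, C_4=14, C_5=42, C_6=132, C_7=429, C_8=1430, C_9=4862, C_10=16796, C_11=58786, C_12=208012, C_13=742900.

Final answer: C_{13} = 742900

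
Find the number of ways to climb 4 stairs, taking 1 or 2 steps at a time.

Let f(n) count the ways. The last step is size 1 or 2, so f(n) = f(n-1) + f(n-2) with f(1)=1, f(2)=2.
Computing successive values: f(1)=1, f(2)=2, f(3)=3, f(4)=5.

Final answer: 5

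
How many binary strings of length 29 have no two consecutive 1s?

A valid string ends in 0 (append to any length-(n-1) valid string) or in 01 (append to any length-(n-2) valid string), so a(n) = a(n-1) + a(n-2) with a(1)=2, a(2)=3.
Iterating the recurrence: a(1)=2, a(2)=3, a(3)=5, a(4)=8, a(5)=13, a(6)=21, a(7)=34, a(8)=55, a(9)=89, a(10)=144, a(11)=233, a(12)=377, a(13)=610, a(14)=987, a(15)=1597, a(16)=2584, a(17)=4181, a(18)=6765, a(19)=10946, a(20)=17711, a(21)=28657, a(22)=46368, a(23)=75025, a(24)=121393, a(25)=196418, a(26)=317811, a(27)=514229, a(28)=832040, a(29)=1346269.

Final answer: 1346269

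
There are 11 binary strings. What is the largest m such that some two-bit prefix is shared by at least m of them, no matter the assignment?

There are 4 possible values for two-bit prefix. With 11 binary strings and 4 categories, by pigeonhole: ceiling(11/4).

Final answer: 3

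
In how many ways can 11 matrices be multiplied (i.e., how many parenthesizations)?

This is a standard Catalan-number count: the answer is C_n. Here n = 11 - 1 = 10.
C_n = (2n)!/(n!(n+1)!), so C_{10} = 20!/(10! x 11!) = C(20,10)/11 = 184756/11.

Final answer: C_{10} = 16796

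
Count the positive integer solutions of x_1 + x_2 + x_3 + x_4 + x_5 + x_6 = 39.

Substitute x'_i = x_i - 1 (so x'_i >= 0). Then sum x'_i = 39 - 6 = 33.
Stars and bars: C(33+6-1, 6-1) = C(38,5).

Final answer: C(38,5) = 501942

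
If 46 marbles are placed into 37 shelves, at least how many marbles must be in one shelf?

By the pigeonhole principle: ceiling(46/37).

Final answer: 2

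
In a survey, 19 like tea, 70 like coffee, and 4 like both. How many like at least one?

|A union B| = |A| + |B| - |A intersect B| = 19 + 70 - 4.

Final answer: 85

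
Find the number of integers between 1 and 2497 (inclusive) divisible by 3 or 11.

Multiples of 3: 832. Multiples of 11: 227. Of both (lcm=33): 75.
By inclusion-exclusion: 832 + 227 - 75.

Final answer: 984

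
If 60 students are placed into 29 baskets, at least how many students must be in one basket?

By the pigeonhole principle: ceiling(60/29).

Final answer: 3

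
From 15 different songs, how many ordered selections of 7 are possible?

P(15,7) = 15!/(15-7)! = 15!/8!.

Final answer: P(15,7) = 32432400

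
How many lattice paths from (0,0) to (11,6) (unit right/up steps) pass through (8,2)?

Paths (0,0)->(8,2): C(10,2) = 45.
Paths (8,2)->(11,6): C(7,4) = 35.
By multiplication principle: 45 x 35.

Final answer: 1575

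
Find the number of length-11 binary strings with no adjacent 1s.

Classify by the final bit: ...0 gives a(n-1) strings, ...01 gives a(n-2) strings. Thus a(n) = a(n-1) + a(n-2) with a(1)=2, a(2)=3.
Iterating the recurrence: a(1)=2, a(2)=3, a(3)=5, a(4)=8, a(5)=13, a(6)=21, a(7)=34, a(8)=55, a(9)=89, a(10)=144, a(11)=233.

Final answer: 233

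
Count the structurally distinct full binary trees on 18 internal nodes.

This is a standard Catalan-number count: the answer is C_n. Here n = 18.
C_n = C(2n,n) - C(2n,n+1), so C_{18} = C(36,18) - C(36,19) = 9075135300 - 8597496600.

Final answer: C_{18} = 477638700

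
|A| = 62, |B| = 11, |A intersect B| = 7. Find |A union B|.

|A union B| = |A| + |B| - |A intersect B| = 62 + 11 - 7.

Final answer: 66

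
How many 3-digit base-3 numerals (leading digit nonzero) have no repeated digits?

The leading digit has 2 choices (anything but zero); the next has 2 (anything but the first), then 1, and so on, one fewer each time.
Total: 2 x 2 x 1.

Final answer: 4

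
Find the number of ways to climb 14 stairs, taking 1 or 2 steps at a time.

Let f(n) count the ways. The last step is size 1 or 2, so f(n) = f(n-1) + f(n-2) with f(1)=1, f(2)=2.
Computing successive values: f(1)=1, f(2)=2, f(3)=3, f(4)=5, f(5)=8, f(6)=13, f(7)=21, f(8)=34, f(9)=55, f(10)=89, f(11)=144, f(12)=233, f(13)=377, f(14)=610.

Final answer: 610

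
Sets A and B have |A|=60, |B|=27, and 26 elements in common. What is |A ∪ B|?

|A union B| = |A| + |B| - |A intersect B| = 60 + 27 - 26.

Final answer: 61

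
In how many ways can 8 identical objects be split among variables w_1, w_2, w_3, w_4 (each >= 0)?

Stars and bars with 8 stars and 3 bars:
C(8+4-1, 4-1) = C(11,3).

Final answer: C(11,3) = 165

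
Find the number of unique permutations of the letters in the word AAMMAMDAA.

Letters (A:5, D:1, M:3). Total letters: 9.
Permutations = 9!/(5! x 3!).

Final answer: 504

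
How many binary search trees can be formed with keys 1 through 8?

This is a standard Catalan-number count: the answer is C_n. Here n = 8.
C_n = C(2n,n) - C(2n,n+1), so C_{8} = C(16,8) - C(16,9) = 12870 - 11440.

Final answer: C_{8} = 1430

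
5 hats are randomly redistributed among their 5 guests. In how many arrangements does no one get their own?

Use the recurrence D(n) = (n-1)(D(n-1) + D(n-2)) with D(0)=1, D(1)=0.
D(2) = 1 x (0 + 1) = 1
D(3) = 2 x (1 + 0) = 2
D(4) = 3 x (2 + 1) = 9
D(5) = 4 x (D(4) + D(3)) = 4 x (9 + 2)

Final answer: D(5) = 44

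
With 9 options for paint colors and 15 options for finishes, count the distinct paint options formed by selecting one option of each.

By the multiplication principle: 9 x 15.

Final answer: 135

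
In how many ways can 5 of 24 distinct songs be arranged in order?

P(24,5) = 24!/(24-5)! = 24!/19!.

Final answer: P(24,5) = 5100480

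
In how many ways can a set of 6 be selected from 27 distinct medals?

C(27,6) = 27!/(6! x 21!).

Final answer: \binom{27}{6} = 296010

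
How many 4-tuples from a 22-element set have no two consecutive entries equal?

First character: 22 choices. Each subsequent: 21 choices (must differ from the previous one).
Total: 22 x 21^3.

Final answer: 22 x 21^{3} = 203742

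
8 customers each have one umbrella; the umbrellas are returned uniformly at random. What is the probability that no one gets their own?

Use the recurrence D(n) = (n-1)(D(n-1) + D(n-2)) with D(0)=1, D(1)=0.
Building up: D(2)=1, D(3)=2, D(4)=9, D(5)=44, D(6)=265, D(7)=1854, D(8)=14833.
Total arrangements: 8! = 40320.
Probability = D(8)/8! = 2119/5760.

Final answer: D(8)/8! = 14833/40320 = 0.367882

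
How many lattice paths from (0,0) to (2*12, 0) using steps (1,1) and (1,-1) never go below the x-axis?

Total monotonic paths to (12,12): C(24,12) = 2704156.
Reflecting each bad path at its first crossing gives a bijection with paths to (11,13): C(24,13) = 2496144.
Valid Dyck paths: 2704156 - 2496144.
(Check: C(24,12) - C(24,13) = C(24,12)/13, the Catalan number C_{12}.)

Final answer: C_{12} = 208012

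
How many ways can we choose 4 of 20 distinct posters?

C(20,4) = 20!/(4! x 16!).

Final answer: \binom{20}{4} = 4845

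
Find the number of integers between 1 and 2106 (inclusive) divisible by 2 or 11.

Multiples of 2: 1053. Multiples of 11: 191. Of both (lcm=22): 95.
By inclusion-exclusion: 1053 + 191 - 95.

Final answer: 1149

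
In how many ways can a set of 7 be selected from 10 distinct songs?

C(10,7) = 10!/(7! x 3!).

Final answer: \binom{10}{7} = 120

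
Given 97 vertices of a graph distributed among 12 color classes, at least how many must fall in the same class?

By pigeonhole with 97 objects and 12 categories: ceiling(97/12).

Final answer: 9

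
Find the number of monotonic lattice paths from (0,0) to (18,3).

Each path has 18 right steps and 3 up steps in some order (21 steps total).
Choose which 3 of the 21 steps are up: C(21,3).

Final answer: C(21,3) = 1330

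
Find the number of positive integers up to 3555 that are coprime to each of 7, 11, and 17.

|div by 7|=507, |div by 11|=323, |div by 17|=209.
|div by 7&11|=46, |div by 7&17|=29, |div by 11&17|=19, |div by all|=2.
By inclusion-exclusion, divisible by at least one: 507+323+209-46-29-19+2 = 947.
Not divisible by any: 3555 - 947.

Final answer: 2608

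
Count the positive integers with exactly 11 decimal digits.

These are the integers in [10^10, 10^11), so the count is 10^11 - 10^10 = 9 x 10^10.

Final answer: 90000000000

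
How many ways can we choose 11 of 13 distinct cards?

C(13,11) = 13!/(11! x 2!).

Final answer: \binom{13}{11} = 78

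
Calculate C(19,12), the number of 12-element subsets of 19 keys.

C(19,12) = 19!/(12! x 7!).

Final answer: \binom{19}{12} = 50388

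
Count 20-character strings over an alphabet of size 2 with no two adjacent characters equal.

First character: 2 choices. Each subsequent: 1 choices (must differ from the previous one).
Total: 2 x 1^19.

Final answer: 2 x 1^{19} = 2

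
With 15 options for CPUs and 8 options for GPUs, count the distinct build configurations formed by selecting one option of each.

By the multiplication principle: 15 x 8.

Final answer: 120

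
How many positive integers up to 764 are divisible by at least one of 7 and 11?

Multiples of 7: 109. Multiples of 11: 69. Of both (lcm=77): 9.
By inclusion-exclusion: 109 + 69 - 9.

Final answer: 169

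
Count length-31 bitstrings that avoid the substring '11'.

Let a(n) count valid strings. If the last bit is 0 the prefix is any valid string of length n-1; if it is 1 the string must end in 01 with a valid prefix of length n-2. So a(n) = a(n-1) + a(n-2), a(1)=2, a(2)=3.
Computing successive values: a(1)=2, a(2)=3, a(3)=5, a(4)=8, a(5)=13, a(6)=21, a(7)=34, a(8)=55, a(9)=89, a(10)=144, a(11)=233, a(12)=377, a(13)=610, a(14)=987, a(15)=1597, a(16)=2584, a(17)=4181, a(18)=6765, a(19)=10946, a(20)=17711, a(21)=28657, a(22)=46368, a(23)=75025, a(24)=121393, a(25)=196418, a(26)=317811, a(27)=514229, a(28)=832040, a(29)=1346269, a(30)=2178309, a(31)=3524578.

Final answer: 3524578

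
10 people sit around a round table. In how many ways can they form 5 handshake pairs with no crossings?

This is a standard Catalan-number count: the answer is C_n. Here n = 10/2 = 5.
C_n = (2n)!/(n!(n+1)!), so C_{5} = 10!/(5! x 6!) = C(10,5)/6 = 252/6.

Final answer: C_{5} = 42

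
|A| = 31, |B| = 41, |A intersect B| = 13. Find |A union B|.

|A union B| = |A| + |B| - |A intersect B| = 31 + 41 - 13.

Final answer: 59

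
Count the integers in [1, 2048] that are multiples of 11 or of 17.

Multiples of 11: 186. Multiples of 17: 120. Of both (lcm=187): 10.
By inclusion-exclusion: 186 + 120 - 10.

Final answer: 296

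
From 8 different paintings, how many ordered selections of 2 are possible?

P(8,2) = 8!/(8-2)! = 8!/6!.

Final answer: P(8,2) = 56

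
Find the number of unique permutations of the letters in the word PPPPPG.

Letters (G:1, P:5). Total letters: 6.
Permutations = 6!/(5!).

Final answer: 6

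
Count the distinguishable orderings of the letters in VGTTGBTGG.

Letters (B:1, G:4, T:3, V:1). Total letters: 9.
Permutations = 9!/(4! x 3!).

Final answer: 2520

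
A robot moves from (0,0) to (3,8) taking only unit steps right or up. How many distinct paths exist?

Each path has 3 right steps and 8 up steps in some order (11 steps total).
Choose which 8 of the 11 steps are up: C(11,8).

Final answer: C(11,8) = 165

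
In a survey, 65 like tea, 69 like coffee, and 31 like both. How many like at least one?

|A union B| = |A| + |B| - |A intersect B| = 65 + 69 - 31.

Final answer: 103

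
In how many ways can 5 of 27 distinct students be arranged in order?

P(27,5) = 27!/(27-5)! = 27!/22!.

Final answer: P(27,5) = 9687600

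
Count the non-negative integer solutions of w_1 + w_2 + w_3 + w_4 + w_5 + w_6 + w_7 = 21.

Stars and bars with 21 stars and 6 bars:
C(21+7-1, 7-1) = C(27,6).

Final answer: C(27,6) = 296010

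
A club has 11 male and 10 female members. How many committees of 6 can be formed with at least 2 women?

Sum over valid woman counts:
C(10,2)C(11,4) = 14850
C(10,3)C(11,3) = 19800
C(10,4)C(11,2) = 11550
C(10,5)C(11,1) = 2772
C(10,6)C(11,0) = 210
Total: 14850 + 19800 + 11550 + 2772 + 210.

Final answer: 49182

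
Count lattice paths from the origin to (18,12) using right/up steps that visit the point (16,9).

Paths (0,0)->(16,9): C(25,9) = 2042975.
Paths (16,9)->(18,12): C(5,3) = 10.
By multiplication principle: 2042975 x 10.

Final answer: 20429750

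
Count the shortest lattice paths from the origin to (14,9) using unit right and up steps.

Each path has 14 right steps and 9 up steps in some order (23 steps total).
Choose which 9 of the 23 steps are up: C(23,9).

Final answer: C(23,9) = 817190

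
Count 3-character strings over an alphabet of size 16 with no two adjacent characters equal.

First character: 16 choices. Each subsequent: 15 choices (must differ from the previous one).
Total: 16 x 15^2.

Final answer: 16 x 15^{2} = 3600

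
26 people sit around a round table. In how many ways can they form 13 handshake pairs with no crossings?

This is counted by the nth Catalan number C_n. Here n = 26/2 = 13.
C_n = C(2n,n) - C(2n,n+1), so C_{13} = C(26,13) - C(26,14) = 10400600 - 9657700.

Final answer: C_{13} = 742900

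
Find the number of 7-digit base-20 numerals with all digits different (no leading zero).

First digit: 19 (nonzero). Second: 19 (not first). Third: 18, etc.
Total: 19 x 19 x 18 x 17 x 16 x 15 x 14.

Final answer: 371165760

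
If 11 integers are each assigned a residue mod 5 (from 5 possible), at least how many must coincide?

There are 5 possible values for residue mod 5. With 11 integers and 5 categories, by pigeonhole: ceiling(11/5).

Final answer: 3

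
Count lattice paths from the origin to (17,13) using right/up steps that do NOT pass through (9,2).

Total paths to (17,13): C(30,13) = 119759850.
Paths through (9,2): C(11,2) x C(19,11) = 4157010.
Avoiding (9,2): 119759850 - 4157010.

Final answer: 115602840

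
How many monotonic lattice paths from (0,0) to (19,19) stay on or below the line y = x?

Total monotonic paths to (19,19): C(38,19) = 35345263800.
Paths that cross above y=x (reflection bijection): C(38,20) = 33578000610.
Valid Dyck paths: 35345263800 - 33578000610.
(Check: C(38,19) - C(38,20) = C(38,19)/20, the Catalan number C_{19}.)

Final answer: C_{19} = 1767263190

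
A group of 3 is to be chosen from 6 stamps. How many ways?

C(6,3) = 6!/(3! x (6-3)!).

Final answer: C(6,3) = 20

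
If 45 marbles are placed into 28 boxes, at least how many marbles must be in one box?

By the pigeonhole principle: ceiling(45/28).

Final answer: 2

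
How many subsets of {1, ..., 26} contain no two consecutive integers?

Condition on whether n belongs to the subset: if not, any valid subset of {1, ..., n-1} works (a(n-1)); if so, n-1 is excluded and the rest is a valid subset of {1, ..., n-2} (a(n-2)). Hence a(n) = a(n-1) + a(n-2), a(1)=2, a(2)=3.
Iterating the recurrence: a(1)=2, a(2)=3, a(3)=5, a(4)=8, a(5)=13, a(6)=21, a(7)=34, a(8)=55, a(9)=89, a(10)=144, a(11)=233, a(12)=377, a(13)=610, a(14)=987, a(15)=1597, a(16)=2584, a(17)=4181, a(18)=6765, a(19)=10946, a(20)=17711, a(21)=28657, a(22)=46368, a(23)=75025, a(24)=121393, a(25)=196418, a(26)=317811.

Final answer: 317811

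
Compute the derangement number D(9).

Derangements satisfy D(n) = (n-1)(D(n-1) + D(n-2)), starting from D(0)=1, D(1)=0.
D(2) = 1 x (0 + 1) = 1
D(3) = 2 x (1 + 0) = 2
D(4) = 3 x (2 + 1) = 9
D(5) = 4 x (9 + 2) = 44
D(6) = 5 x (44 + 9) = 265
D(7) = 6 x (265 + 44) = 1854
D(8) = 7 x (1854 + 265) = 14833
D(9) = 8 x (D(8) + D(7)) = 8 x (14833 + 1854)

Final answer: D(9) = 133496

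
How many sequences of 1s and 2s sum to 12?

Condition on the final move: it is a 1-step (f(n-1) ways to get there) or a 2-step (f(n-2) ways), so f(n) = f(n-1) + f(n-2), with f(1)=1, f(2)=2.
Iterating the recurrence: f(1)=1, f(2)=2, f(3)=3, f(4)=5, f(5)=8, f(6)=13, f(7)=21, f(8)=34, f(9)=55, f(10)=89, f(11)=144, f(12)=233.

Final answer: 233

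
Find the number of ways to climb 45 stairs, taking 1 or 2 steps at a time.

Let f(n) be the number of climbs. Removing the last move (1 or 2 steps) gives f(n) = f(n-1) + f(n-2); base cases f(1)=1, f(2)=2.
Building up term by term: f(1)=1, f(2)=2, f(3)=3, f(4)=5, f(5)=8, f(6)=13, f(7)=21, f(8)=34, f(9)=55, f(10)=89, f(11)=144, f(12)=233, f(13)=377, f(14)=610, f(15)=987, f(16)=1597, f(17)=2584, f(18)=4181, f(19)=6765, f(20)=10946, f(21)=17711, f(22)=28657, f(23)=46368, f(24)=75025, f(25)=121393, f(26)=196418, f(27)=317811, f(28)=514229, f(29)=832040, f(30)=1346269, f(31)=2178309, f(32)=3524578, f(33)=5702887, f(34)=9227465, f(35)=14930352, f(36)=24157817, f(37)=39088169, f(38)=63245986, f(39)=102334155, f(40)=165580141, f(41)=267914296, f(42)=433494437, f(43)=701408733, f(44)=1134903170, f(45)=1836311903.

Final answer: 1836311903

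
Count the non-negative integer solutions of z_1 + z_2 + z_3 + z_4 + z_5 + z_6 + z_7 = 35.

Stars and bars with 35 stars and 6 bars:
C(35+7-1, 7-1) = C(41,6).

Final answer: C(41,6) = 4496388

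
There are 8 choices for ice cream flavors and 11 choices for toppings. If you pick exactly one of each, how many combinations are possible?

By the multiplication principle: 8 x 11.

Final answer: 88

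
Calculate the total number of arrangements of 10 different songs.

The number of ways to arrange 10 distinct objects is 10!.

Final answer: 10! = 3628800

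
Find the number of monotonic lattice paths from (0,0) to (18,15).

Each path has 18 right steps and 15 up steps in some order (33 steps total).
Choose which 15 of the 33 steps are up: C(33,15).

Final answer: C(33,15) = 1037158320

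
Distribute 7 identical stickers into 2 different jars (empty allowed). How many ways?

Stars and bars: C(n+k-1, k-1) = C(8,1).

Final answer: C(8,1) = 8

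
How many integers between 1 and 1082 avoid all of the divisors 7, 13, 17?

|div by 7|=154, |div by 13|=83, |div by 17|=63.
|div by 7&13|=11, |div by 7&17|=9, |div by 13&17|=4, |div by all|=0.
By inclusion-exclusion, divisible by at least one: 154+83+63-11-9-4+0 = 276.
Not divisible by any: 1082 - 276.

Final answer: 806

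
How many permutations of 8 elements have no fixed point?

Use the recurrence D(n) = (n-1)(D(n-1) + D(n-2)) with D(0)=1, D(1)=0.
Building up: D(2)=1, D(3)=2, D(4)=9, D(5)=44, D(6)=265, D(7)=1854.
D(8) = 7 x (D(7) + D(6)) = 7 x (1854 + 265).

Final answer: D(8) = 14833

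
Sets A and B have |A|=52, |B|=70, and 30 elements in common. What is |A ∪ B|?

|A union B| = |A| + |B| - |A intersect B| = 52 + 70 - 30.

Final answer: 92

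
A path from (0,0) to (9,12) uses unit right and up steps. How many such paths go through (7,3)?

Paths (0,0)->(7,3): C(10,3) = 120.
Paths (7,3)->(9,12): C(11,9) = 55.
By multiplication principle: 120 x 55.

Final answer: 6600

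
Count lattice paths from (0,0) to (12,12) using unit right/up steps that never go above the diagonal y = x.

Total monotonic paths to (12,12): C(24,12) = 2704156.
Reflecting each bad path at its first crossing gives a bijection with paths to (11,13): C(24,13) = 2496144.
Valid Dyck paths: 2704156 - 2496144.
(Check: C(24,12) - C(24,13) = C(24,12)/13, the Catalan number C_{12}.)

Final answer: C_{12} = 208012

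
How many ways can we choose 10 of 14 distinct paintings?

C(14,10) = 14!/(10! x 4!).

Final answer: \binom{14}{10} = 1001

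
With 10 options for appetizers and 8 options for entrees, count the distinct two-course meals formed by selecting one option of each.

By the multiplication principle: 10 x 8.

Final answer: 80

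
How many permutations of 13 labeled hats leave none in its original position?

Use the recurrence D(n) = (n-1)(D(n-1) + D(n-2)) with D(0)=1, D(1)=0.
D(2) = 1 x (0 + 1) = 1
D(3) = 2 x (1 + 0) = 2
D(4) = 3 x (2 + 1) = 9
D(5) = 4 x (9 + 2) = 44
D(6) = 5 x (44 + 9) = 265
D(7) = 6 x (265 + 44) = 1854
D(8) = 7 x (1854 + 265) = 14833
D(9) = 8 x (14833 + 1854) = 133496
D(10) = 9 x (133496 + 14833) = 1334961
D(11) = 10 x (1334961 + 133496) = 14684570
D(12) = 11 x (14684570 + 1334961) = 176214841
D(13) = 12 x (D(12) + D(11)) = 12 x (176214841 + 14684570)

Final answer: D(13) = 2290792932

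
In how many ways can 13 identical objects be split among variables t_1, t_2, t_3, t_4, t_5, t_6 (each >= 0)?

Stars and bars with 13 stars and 5 bars:
C(13+6-1, 6-1) = C(18,5).

Final answer: C(18,5) = 8568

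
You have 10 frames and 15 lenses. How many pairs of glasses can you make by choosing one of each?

By the multiplication principle: 10 x 15.

Final answer: 150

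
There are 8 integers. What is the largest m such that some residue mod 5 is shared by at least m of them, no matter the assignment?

There are 5 possible values for residue mod 5. With 8 integers and 5 categories, by pigeonhole: ceiling(8/5).

Final answer: 2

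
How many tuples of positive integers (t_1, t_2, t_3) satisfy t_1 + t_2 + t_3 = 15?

Substitute t'_i = t_i - 1 (so t'_i >= 0). Then sum t'_i = 15 - 3 = 12.
Stars and bars: C(12+3-1, 3-1) = C(14,2).

Final answer: C(14,2) = 91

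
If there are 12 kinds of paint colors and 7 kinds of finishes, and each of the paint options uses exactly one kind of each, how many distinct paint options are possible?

By the multiplication principle: 12 x 7.

Final answer: 84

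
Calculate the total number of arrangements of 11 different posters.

The number of ways to arrange 11 distinct objects is 11!.

Final answer: 11! = 39916800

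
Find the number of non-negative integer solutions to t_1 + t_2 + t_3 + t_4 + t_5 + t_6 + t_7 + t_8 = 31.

Stars and bars with 31 stars and 7 bars:
C(31+8-1, 8-1) = C(38,7).

Final answer: C(38,7) = 12620256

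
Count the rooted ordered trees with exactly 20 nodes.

The structures are counted by the Catalan number C_n. Here n = 20 - 1 = 19.
C_n = (2n)!/(n!(n+1)!), so C_{19} = 38!/(19! x 20!) = C(38,19)/20 = 35345263800/20.

Final answer: C_{19} = 1767263190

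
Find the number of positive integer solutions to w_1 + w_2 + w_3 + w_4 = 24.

Substitute w'_i = w_i - 1 (so w'_i >= 0). Then sum w'_i = 24 - 4 = 20.
Stars and bars: C(20+4-1, 4-1) = C(23,3).

Final answer: C(23,3) = 1771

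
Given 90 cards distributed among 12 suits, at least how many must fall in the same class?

By pigeonhole with 90 objects and 12 categories: ceiling(90/12).

Final answer: 8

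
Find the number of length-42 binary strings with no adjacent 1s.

A valid string ends in 0 (append to any length-(n-1) valid string) or in 01 (append to any length-(n-2) valid string), so a(n) = a(n-1) + a(n-2) with a(1)=2, a(2)=3.
Building up term by term: a(1)=2, a(2)=3, a(3)=5, a(4)=8, a(5)=13, a(6)=21, a(7)=34, a(8)=55, a(9)=89, a(10)=144, a(11)=233, a(12)=377, a(13)=610, a(14)=987, a(15)=1597, a(16)=2584, a(17)=4181, a(18)=6765, a(19)=10946, a(20)=17711, a(21)=28657, a(22)=46368, a(23)=75025, a(24)=121393, a(25)=196418, a(26)=317811, a(27)=514229, a(28)=832040, a(29)=1346269, a(30)=2178309, a(31)=3524578, a(32)=5702887, a(33)=9227465, a(34)=14930352, a(35)=24157817, a(36)=39088169, a(37)=63245986, a(38)=102334155, a(39)=165580141, a(40)=267914296, a(41)=433494437, a(42)=701408733.

Final answer: 701408733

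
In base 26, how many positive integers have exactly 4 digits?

These are the integers in [26^3, 26^4), so the count is 26^4 - 26^3 = 25 x 26^3.

Final answer: 439400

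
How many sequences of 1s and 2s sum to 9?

Let f(n) be the number of climbs. Removing the last move (1 or 2 steps) gives f(n) = f(n-1) + f(n-2); base cases f(1)=1, f(2)=2.
Computing successive values: f(1)=1, f(2)=2, f(3)=3, f(4)=5, f(5)=8, f(6)=13, f(7)=21, f(8)=34, f(9)=55.

Final answer: 55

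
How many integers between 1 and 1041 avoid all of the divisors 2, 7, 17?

|div by 2|=520, |div by 7|=148, |div by 17|=61.
|div by 2&7|=74, |div by 2&17|=30, |div by 7&17|=8, |div by all|=4.
By inclusion-exclusion, divisible by at least one: 520+148+61-74-30-8+4 = 621.
Not divisible by any: 1041 - 621.

Final answer: 420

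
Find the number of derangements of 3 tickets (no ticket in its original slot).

Derangements satisfy D(n) = (n-1)(D(n-1) + D(n-2)), starting from D(0)=1, D(1)=0.
D(2) = 1 x (0 + 1) = 1
D(3) = 2 x (D(2) + D(1)) = 2 x (1 + 0)

Final answer: D(3) = 2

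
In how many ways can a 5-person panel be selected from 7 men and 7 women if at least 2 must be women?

Sum over valid woman counts:
C(7,2)C(7,3) = 735
C(7,3)C(7,2) = 735
C(7,4)C(7,1) = 245
C(7,5)C(7,0) = 21
Total: 735 + 735 + 245 + 21.

Final answer: 1736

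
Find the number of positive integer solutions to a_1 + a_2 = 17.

Substitute a'_i = a_i - 1 (so a'_i >= 0). Then sum a'_i = 17 - 2 = 15.
Stars and bars: C(15+2-1, 2-1) = C(16,1).

Final answer: C(16,1) = 16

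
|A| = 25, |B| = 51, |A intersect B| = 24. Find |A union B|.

|A union B| = |A| + |B| - |A intersect B| = 25 + 51 - 24.

Final answer: 52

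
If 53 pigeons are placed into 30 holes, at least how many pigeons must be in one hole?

By the pigeonhole principle: ceiling(53/30).

Final answer: 2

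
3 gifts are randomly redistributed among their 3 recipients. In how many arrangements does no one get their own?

D(n) = (n-1)(D(n-1) + D(n-2)), D(0)=1, D(1)=0.
D(2) = 1 x (0 + 1) = 1
D(3) = 2 x (D(2) + D(1)) = 2 x (1 + 0)

Final answer: D(3) = 2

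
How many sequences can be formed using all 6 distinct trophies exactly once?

The number of ways to arrange 6 distinct objects is 6!.

Final answer: 6! = 720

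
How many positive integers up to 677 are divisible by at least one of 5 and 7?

Multiples of 5: 135. Multiples of 7: 96. Of both (lcm=35): 19.
By inclusion-exclusion: 135 + 96 - 19.

Final answer: 212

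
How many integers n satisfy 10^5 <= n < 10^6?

First digit: 9 choices (1-9). Each of the remaining 5 digits: 10 choices.
Total: 9 x 10^5.

Final answer: 900000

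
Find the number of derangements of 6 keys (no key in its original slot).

D(n) = (n-1)(D(n-1) + D(n-2)), D(0)=1, D(1)=0.
D(2) = 1 x (0 + 1) = 1
D(3) = 2 x (1 + 0) = 2
D(4) = 3 x (2 + 1) = 9
D(5) = 4 x (9 + 2) = 44
D(6) = 5 x (D(5) + D(4)) = 5 x (44 + 9)

Final answer: D(6) = 265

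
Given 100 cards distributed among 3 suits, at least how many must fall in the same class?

By pigeonhole with 100 objects and 3 categories: ceiling(100/3).

Final answer: 34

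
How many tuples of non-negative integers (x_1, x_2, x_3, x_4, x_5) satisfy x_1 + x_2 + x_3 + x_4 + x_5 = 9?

Stars and bars with 9 stars and 4 bars:
C(9+5-1, 5-1) = C(13,4).

Final answer: C(13,4) = 715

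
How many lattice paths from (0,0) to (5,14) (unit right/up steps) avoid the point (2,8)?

Total paths to (5,14): C(19,14) = 11628.
Paths through (2,8): C(10,8) x C(9,6) = 3780.
Avoiding (2,8): 11628 - 3780.

Final answer: 7848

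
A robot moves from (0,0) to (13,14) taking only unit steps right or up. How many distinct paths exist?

Each path has 13 right steps and 14 up steps in some order (27 steps total).
Choose which 14 of the 27 steps are up: C(27,14).

Final answer: C(27,14) = 20058300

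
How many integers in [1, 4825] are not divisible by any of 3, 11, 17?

|div by 3|=1608, |div by 11|=438, |div by 17|=283.
|div by 3&11|=146, |div by 3&17|=94, |div by 11&17|=25, |div by all|=8.
By inclusion-exclusion, divisible by at least one: 1608+438+283-146-94-25+8 = 2072.
Not divisible by any: 4825 - 2072.

Final answer: 2753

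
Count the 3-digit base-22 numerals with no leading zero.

These are the integers in [22^2, 22^3), so the count is 22^3 - 22^2 = 21 x 22^2.

Final answer: 10164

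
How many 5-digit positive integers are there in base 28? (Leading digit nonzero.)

Leading digit: 27 options (nonzero). Other 4 digit(s): 28 options each.
Total: 27 x 28^4.

Final answer: 16595712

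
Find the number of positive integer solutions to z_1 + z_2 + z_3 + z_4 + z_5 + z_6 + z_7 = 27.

Substitute z'_i = z_i - 1 (so z'_i >= 0). Then sum z'_i = 27 - 7 = 20.
Stars and bars: C(20+7-1, 7-1) = C(26,6).

Final answer: C(26,6) = 230230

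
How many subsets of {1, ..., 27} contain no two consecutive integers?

Let a(n) count such subsets of {1, ..., n}. Either n is excluded (a(n-1) ways) or n is included, forcing n-1 out (a(n-2) ways), so a(n) = a(n-1) + a(n-2) with a(1)=2, a(2)=3.
Building up term by term: a(1)=2, a(2)=3, a(3)=5, a(4)=8, a(5)=13, a(6)=21, a(7)=34, a(8)=55, a(9)=89, a(10)=144, a(11)=233, a(12)=377, a(13)=610, a(14)=987, a(15)=1597, a(16)=2584, a(17)=4181, a(18)=6765, a(19)=10946, a(20)=17711, a(21)=28657, a(22)=46368, a(23)=75025, a(24)=121393, a(25)=196418, a(26)=317811, a(27)=514229.

Final answer: 514229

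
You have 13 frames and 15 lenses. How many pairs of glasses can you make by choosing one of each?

By the multiplication principle: 13 x 15.

Final answer: 195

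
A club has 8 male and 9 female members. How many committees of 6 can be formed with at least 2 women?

Sum over valid woman counts:
C(9,2)C(8,4) = 2520
C(9,3)C(8,3) = 4704
C(9,4)C(8,2) = 3528
C(9,5)C(8,1) = 1008
C(9,6)C(8,0) = 84
Total: 2520 + 4704 + 3528 + 1008 + 84.

Final answer: 11844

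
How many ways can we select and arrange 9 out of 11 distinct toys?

P(11,9) = 11!/(11-9)! = 11!/2!.

Final answer: P(11,9) = 19958400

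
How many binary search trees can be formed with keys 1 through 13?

This is a standard Catalan-number count: the answer is C_n. Here n = 13.
C_n = (2n)!/(n!(n+1)!), so C_{13} = 26!/(13! x 14!) = C(26,13)/14 = 10400600/14.

Final answer: C_{13} = 742900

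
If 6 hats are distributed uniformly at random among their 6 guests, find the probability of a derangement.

Derangements satisfy D(n) = (n-1)(D(n-1) + D(n-2)), starting from D(0)=1, D(1)=0.
Building up: D(2)=1, D(3)=2, D(4)=9, D(5)=44, D(6)=265.
Total arrangements: 6! = 720.
Probability = D(6)/6! = 53/144.

Final answer: D(6)/6! = 265/720 = 0.368056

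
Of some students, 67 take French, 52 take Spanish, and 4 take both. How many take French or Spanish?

|A union B| = |A| + |B| - |A intersect B| = 67 + 52 - 4.

Final answer: 115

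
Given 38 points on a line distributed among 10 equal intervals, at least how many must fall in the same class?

By pigeonhole with 38 objects and 10 categories: ceiling(38/10).

Final answer: 4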